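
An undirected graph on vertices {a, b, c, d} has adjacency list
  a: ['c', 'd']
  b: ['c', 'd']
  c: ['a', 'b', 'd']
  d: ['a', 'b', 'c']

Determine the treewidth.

2

A width-2 tree decomposition is:
Bags: B1 = {a, c, d}  B2 = {b, c, d}
Tree: B1–B2
Each bag holds 3 vertices, so the decomposition has width 2, which upper-bounds the treewidth. On the other hand G contains the 3-clique {a, c, d}. A clique must lie in a single bag of any decomposition, so no decomposition can have width below 2. Hence tw(G) = 2 exactly.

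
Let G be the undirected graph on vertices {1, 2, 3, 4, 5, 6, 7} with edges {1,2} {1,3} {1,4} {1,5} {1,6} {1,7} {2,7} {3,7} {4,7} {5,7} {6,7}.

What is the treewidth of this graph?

A width-2 tree decomposition is:
Bags: B1 = {1, 5, 7}  B2 = {1, 6, 7}  B3 = {1, 4, 7}  B4 = {1, 3, 7}  B5 = {1, 2, 7}
Tree: B1–B2, B2–B3, B1–B4, B2–B5
The largest bag has 3 vertices, giving width 2; this decomposition certifies tw(G) ≤ 2. For the lower bound, the 3 vertices {1, 2, 7} are pairwise adjacent, and any tree decomposition puts a clique entirely inside one bag — forcing width ≥ 2. Hence tw(G) = 2 exactly.

2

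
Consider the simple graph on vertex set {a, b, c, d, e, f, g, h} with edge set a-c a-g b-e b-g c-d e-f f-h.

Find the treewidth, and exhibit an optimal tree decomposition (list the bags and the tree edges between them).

Each bag holds 2 vertices, so the decomposition has width 1, which upper-bounds the treewidth. G has an edge, so its treewidth is at least 1. The upper and lower bounds meet at 1, so that is the treewidth.

Treewidth 1.
Bags: B1 = {f, h}  B2 = {e, f}  B3 = {b, e}  B4 = {b, g}  B5 = {a, g}  B6 = {a, c}  B7 = {c, d}
Tree: B1–B2, B2–B3, B3–B4, B4–B5, B5–B6, B6–B7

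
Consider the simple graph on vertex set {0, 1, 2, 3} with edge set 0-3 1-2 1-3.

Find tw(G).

A width-1 tree decomposition is:
Bags: B1 = {1, 2}  B2 = {1, 3}  B3 = {0, 3}
Tree: B1–B2, B2–B3
The largest bag has 2 vertices, giving width 1; this decomposition certifies tw(G) ≤ 1. Any graph with an edge has treewidth ≥ 1, and G has the edge 1–2. Hence tw(G) = 1 exactly.

1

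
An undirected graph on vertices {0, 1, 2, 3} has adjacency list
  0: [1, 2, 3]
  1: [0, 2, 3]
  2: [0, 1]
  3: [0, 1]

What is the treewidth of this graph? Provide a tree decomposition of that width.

Treewidth 2.
One optimal decomposition is:
Bags: B1 = {0, 1, 2}  B2 = {0, 1, 3}
Tree: B1–B2

The largest bag has 3 vertices, giving width 2; this decomposition certifies tw(G) ≤ 2. On the other hand G contains the 3-clique {0, 1, 2}. A clique must lie in a single bag of any decomposition, so no decomposition can have width below 2. Therefore the treewidth is 2.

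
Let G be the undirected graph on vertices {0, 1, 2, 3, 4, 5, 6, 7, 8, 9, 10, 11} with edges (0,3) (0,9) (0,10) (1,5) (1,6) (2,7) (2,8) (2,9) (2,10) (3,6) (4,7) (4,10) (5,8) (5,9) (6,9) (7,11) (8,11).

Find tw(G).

A width-3 tree decomposition is:
Bags: B1 = {0, 1, 3, 6}  B2 = {0, 1, 6, 9}  B3 = {0, 1, 5, 9}  B4 = {0, 5, 9, 10}  B5 = {2, 5, 9, 10}  B6 = {2, 5, 8, 10}  B7 = {2, 4, 8, 10}  B8 = {2, 4, 7, 8}  B9 = {4, 7, 8, 11}
Tree: B1–B2, B2–B3, B3–B4, B4–B5, B5–B6, B6–B7, B7–B8, B8–B9
The largest bag has 4 vertices, giving width 3; this decomposition certifies tw(G) ≤ 3. For the lower bound: the 4 vertex sets {1,3,6}, {0}, {9}, {2,5,8,10} are disjoint, each induces a connected subgraph, and every pair is joined by at least one edge of G. Contracting each set to a single vertex therefore yields K_{4} as a minor, and since treewidth is minor-monotone, tw(G) ≥ tw(K_{4}) = 3. Combining the bounds, tw(G) = 3.

3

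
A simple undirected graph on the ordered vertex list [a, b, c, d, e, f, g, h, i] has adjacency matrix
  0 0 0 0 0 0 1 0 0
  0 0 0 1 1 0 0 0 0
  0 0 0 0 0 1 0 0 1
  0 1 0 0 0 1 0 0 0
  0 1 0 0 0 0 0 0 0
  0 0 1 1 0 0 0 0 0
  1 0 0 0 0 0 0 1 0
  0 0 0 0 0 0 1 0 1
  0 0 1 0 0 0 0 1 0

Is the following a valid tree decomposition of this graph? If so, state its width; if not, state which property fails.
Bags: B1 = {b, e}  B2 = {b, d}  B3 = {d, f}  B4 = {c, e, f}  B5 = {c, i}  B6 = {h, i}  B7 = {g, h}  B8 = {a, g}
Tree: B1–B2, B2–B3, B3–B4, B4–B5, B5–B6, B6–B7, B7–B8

A tree decomposition must satisfy three properties: every vertex lies in some bag; for every edge, both endpoints lie together in some bag; and for every vertex, the bags containing it form a connected subtree. Here bags containing vertex e are not connected in the tree, so the decomposition is invalid.

No — bags containing vertex e are not connected in the tree.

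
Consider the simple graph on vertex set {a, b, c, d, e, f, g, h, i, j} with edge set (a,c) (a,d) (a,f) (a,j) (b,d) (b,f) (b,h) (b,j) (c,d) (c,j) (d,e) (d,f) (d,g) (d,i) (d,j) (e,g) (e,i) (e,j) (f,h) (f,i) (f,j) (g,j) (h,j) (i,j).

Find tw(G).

3

A width-3 tree decomposition is:
Bags: B1 = {d, f, i, j}  B2 = {d, e, i, j}  B3 = {b, d, f, j}  B4 = {d, e, g, j}  B5 = {b, f, h, j}  B6 = {a, d, f, j}  B7 = {a, c, d, j}
Tree: B1–B2, B1–B3, B2–B4, B3–B5, B3–B6, B6–B7
Each bag holds 4 vertices, so the decomposition has width 3, which upper-bounds the treewidth. Conversely, {d, e, g, j} is a clique of size 4, and the vertices of any clique must share a bag in every tree decomposition; so some bag has ≥ 4 vertices and tw(G) ≥ 3. Combining the bounds, tw(G) = 3.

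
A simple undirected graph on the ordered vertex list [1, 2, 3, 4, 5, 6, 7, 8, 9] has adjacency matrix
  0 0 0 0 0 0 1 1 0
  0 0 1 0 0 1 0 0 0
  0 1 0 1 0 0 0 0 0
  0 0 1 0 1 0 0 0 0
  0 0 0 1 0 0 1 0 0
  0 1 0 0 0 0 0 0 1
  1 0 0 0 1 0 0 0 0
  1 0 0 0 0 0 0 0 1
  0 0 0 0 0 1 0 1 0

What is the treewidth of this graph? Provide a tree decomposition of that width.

Each bag holds 3 vertices, so the decomposition has width 2, which upper-bounds the treewidth. The edges 6–2–3–4–5–7–1–8–9–6 form a cycle, so G is not a tree and its treewidth is at least 2. The upper and lower bounds meet at 2, so that is the treewidth.

Treewidth 2.
One optimal decomposition is:
Bags: B1 = {2, 3, 6}  B2 = {3, 4, 6}  B3 = {4, 5, 6}  B4 = {5, 6, 7}  B5 = {1, 6, 7}  B6 = {1, 6, 8}  B7 = {6, 8, 9}
Tree: B1–B2, B2–B3, B3–B4, B4–B5, B5–B6, B6–B7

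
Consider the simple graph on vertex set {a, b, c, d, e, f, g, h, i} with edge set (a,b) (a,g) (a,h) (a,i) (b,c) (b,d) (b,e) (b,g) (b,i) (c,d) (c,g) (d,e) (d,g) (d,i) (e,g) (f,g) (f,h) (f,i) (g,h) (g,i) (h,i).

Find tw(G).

3

A width-3 tree decomposition is:
Bags: B1 = {a, b, g, i}  B2 = {a, g, h, i}  B3 = {b, d, g, i}  B4 = {b, d, e, g}  B5 = {b, c, d, g}  B6 = {f, g, h, i}
Tree: B1–B2, B1–B3, B3–B4, B3–B5, B2–B6
The largest bag has 4 vertices, giving width 3; this decomposition certifies tw(G) ≤ 3. Conversely, {a, g, h, i} is a clique of size 4, and the vertices of any clique must share a bag in every tree decomposition; so some bag has ≥ 4 vertices and tw(G) ≥ 3. Hence tw(G) = 3 exactly.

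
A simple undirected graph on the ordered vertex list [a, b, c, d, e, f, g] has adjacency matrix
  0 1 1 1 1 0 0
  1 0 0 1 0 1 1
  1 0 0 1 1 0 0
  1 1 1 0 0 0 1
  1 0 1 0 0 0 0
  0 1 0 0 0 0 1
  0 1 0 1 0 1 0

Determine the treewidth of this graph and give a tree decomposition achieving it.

Treewidth 2.
One optimal decomposition is:
Bags: B1 = {b, d, g}  B2 = {a, b, d}  B3 = {b, f, g}  B4 = {a, c, d}  B5 = {a, c, e}
Tree: B1–B2, B1–B3, B2–B4, B4–B5

Each bag holds 3 vertices, so the decomposition has width 2, which upper-bounds the treewidth. On the other hand G contains the 3-clique {b, d, g}. A clique must lie in a single bag of any decomposition, so no decomposition can have width below 2. Combining the bounds, tw(G) = 2.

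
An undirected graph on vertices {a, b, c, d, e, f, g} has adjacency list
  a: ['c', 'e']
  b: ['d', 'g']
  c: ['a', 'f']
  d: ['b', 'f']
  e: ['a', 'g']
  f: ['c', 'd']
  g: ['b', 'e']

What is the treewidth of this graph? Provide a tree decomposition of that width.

The largest bag has 3 vertices, giving width 2; this decomposition certifies tw(G) ≤ 2. The edges a–e–g–b–d–f–c–a form a cycle, so G is not a tree and its treewidth is at least 2. Therefore the treewidth is 2.

Treewidth 2.
One optimal decomposition is:
Bags: B1 = {a, e, g}  B2 = {a, b, g}  B3 = {a, b, d}  B4 = {a, d, f}  B5 = {a, c, f}
Tree: B1–B2, B2–B3, B3–B4, B4–B5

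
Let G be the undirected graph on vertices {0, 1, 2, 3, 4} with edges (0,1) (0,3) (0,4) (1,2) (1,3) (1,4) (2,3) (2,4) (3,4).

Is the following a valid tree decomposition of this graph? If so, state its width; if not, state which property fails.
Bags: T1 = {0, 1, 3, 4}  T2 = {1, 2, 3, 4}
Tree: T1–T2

Vertex coverage: the bags together contain {0, 1, 2, 3, 4}, the full vertex set. Edge coverage: each edge of G has both endpoints in at least one bag. Running intersection: for every vertex, the bags containing it form a connected subtree. All three properties hold, so this is a valid tree decomposition of width max|bag| − 1 = 3, and hence tw(G) ≤ 3.

Yes; width 3.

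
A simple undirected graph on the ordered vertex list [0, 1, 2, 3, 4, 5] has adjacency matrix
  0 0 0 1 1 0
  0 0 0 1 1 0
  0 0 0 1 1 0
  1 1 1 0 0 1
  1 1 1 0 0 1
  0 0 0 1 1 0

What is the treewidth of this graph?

A width-2 tree decomposition is:
Bags: B1 = {1, 3, 4}  B2 = {2, 3, 4}  B3 = {3, 4, 5}  B4 = {0, 3, 4}
Tree: B1–B2, B2–B3, B3–B4
Each bag holds 3 vertices, so the decomposition has width 2, which upper-bounds the treewidth. Since 3–1–4–2–3 is a cycle in G, G is not acyclic. Forests are exactly the graphs of treewidth ≤ 1, so tw(G) ≥ 2. Hence tw(G) = 2 exactly.

2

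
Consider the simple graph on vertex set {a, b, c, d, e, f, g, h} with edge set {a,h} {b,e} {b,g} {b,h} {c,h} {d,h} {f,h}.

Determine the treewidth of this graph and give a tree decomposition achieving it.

Every bag has size at most 2, so the width is 2 − 1 = 1 and tw(G) ≤ 1. Any graph with an edge has treewidth ≥ 1, and G has the edge g–b. The upper and lower bounds meet at 1, so that is the treewidth.

Treewidth 1.
Bags: B1 = {b, g}  B2 = {b, h}  B3 = {d, h}  B4 = {c, h}  B5 = {b, e}  B6 = {f, h}  B7 = {a, h}
Tree: B1–B2, B2–B3, B2–B4, B1–B5, B4–B6, B4–B7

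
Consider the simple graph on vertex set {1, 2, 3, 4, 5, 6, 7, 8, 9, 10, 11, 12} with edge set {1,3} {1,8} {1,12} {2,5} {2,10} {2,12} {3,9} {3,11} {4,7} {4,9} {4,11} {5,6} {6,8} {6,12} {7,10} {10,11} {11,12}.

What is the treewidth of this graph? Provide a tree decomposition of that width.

Treewidth 3.
One such decomposition:
Bags: B1 = {2, 5, 6, 8}  B2 = {2, 6, 8, 12}  B3 = {1, 2, 8, 12}  B4 = {1, 2, 10, 12}  B5 = {1, 10, 11, 12}  B6 = {1, 3, 10, 11}  B7 = {3, 7, 10, 11}  B8 = {3, 4, 7, 11}  B9 = {3, 4, 7, 9}
Tree: B1–B2, B2–B3, B3–B4, B4–B5, B5–B6, B6–B7, B7–B8, B8–B9

Every bag has size at most 4, so the width is 4 − 1 = 3 and tw(G) ≤ 3. For the lower bound: the 4 vertex sets {5,6,8}, {2}, {12}, {1,3,10,11} are disjoint, each induces a connected subgraph, and every pair is joined by at least one edge of G. Contracting each set to a single vertex therefore yields K_{4} as a minor, and since treewidth is minor-monotone, tw(G) ≥ tw(K_{4}) = 3. Therefore the treewidth is 3.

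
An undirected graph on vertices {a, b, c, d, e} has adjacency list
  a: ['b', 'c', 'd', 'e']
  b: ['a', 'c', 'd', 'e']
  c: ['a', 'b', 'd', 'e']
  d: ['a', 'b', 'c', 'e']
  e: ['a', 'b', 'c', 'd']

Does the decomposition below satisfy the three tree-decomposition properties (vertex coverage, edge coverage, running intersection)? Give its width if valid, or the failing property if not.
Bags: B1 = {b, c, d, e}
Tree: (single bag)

No — vertex a appears in no bag.

A tree decomposition must satisfy three properties: every vertex lies in some bag; for every edge, both endpoints lie together in some bag; and for every vertex, the bags containing it form a connected subtree. Here vertex a appears in no bag, so the decomposition is invalid.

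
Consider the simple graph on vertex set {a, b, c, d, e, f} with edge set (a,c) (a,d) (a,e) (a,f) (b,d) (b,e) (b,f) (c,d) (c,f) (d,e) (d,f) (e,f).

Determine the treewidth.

A width-3 tree decomposition is:
Bags: B1 = {a, c, d, f}  B2 = {a, d, e, f}  B3 = {b, d, e, f}
Tree: B1–B2, B2–B3
Every bag has size at most 4, so the width is 4 − 1 = 3 and tw(G) ≤ 3. On the other hand G contains the 4-clique {a, d, e, f}. A clique must lie in a single bag of any decomposition, so no decomposition can have width below 3. The upper and lower bounds meet at 3, so that is the treewidth.

3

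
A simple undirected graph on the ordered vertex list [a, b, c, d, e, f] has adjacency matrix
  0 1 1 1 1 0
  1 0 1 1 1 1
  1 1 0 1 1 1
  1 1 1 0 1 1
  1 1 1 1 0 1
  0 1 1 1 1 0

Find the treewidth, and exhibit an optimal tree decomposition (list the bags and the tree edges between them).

Each bag holds 5 vertices, so the decomposition has width 4, which upper-bounds the treewidth. Conversely, {b, c, d, e, f} is a clique of size 5, and the vertices of any clique must share a bag in every tree decomposition; so some bag has ≥ 5 vertices and tw(G) ≥ 4. Therefore the treewidth is 4.

Treewidth 4.
Bags: B1 = {b, c, d, e, f}  B2 = {a, b, c, d, e}
Tree: B1–B2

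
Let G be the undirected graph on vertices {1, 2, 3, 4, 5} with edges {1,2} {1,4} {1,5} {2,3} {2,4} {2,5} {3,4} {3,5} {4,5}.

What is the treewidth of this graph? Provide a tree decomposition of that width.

Treewidth 3.
Bags: B1 = {2, 3, 4, 5}  B2 = {1, 2, 4, 5}
Tree: B1–B2

Each bag holds 4 vertices, so the decomposition has width 3, which upper-bounds the treewidth. For the lower bound, the 4 vertices {1, 2, 4, 5} are pairwise adjacent, and any tree decomposition puts a clique entirely inside one bag — forcing width ≥ 3. Hence tw(G) = 3 exactly.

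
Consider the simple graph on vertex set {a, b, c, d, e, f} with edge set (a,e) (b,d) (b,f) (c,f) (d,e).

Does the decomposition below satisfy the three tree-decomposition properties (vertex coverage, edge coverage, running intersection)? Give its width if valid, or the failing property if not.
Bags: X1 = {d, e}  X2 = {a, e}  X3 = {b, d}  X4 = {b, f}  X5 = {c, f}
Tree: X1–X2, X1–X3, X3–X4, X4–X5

Vertex coverage: the bags together contain {a, b, c, d, e, f}, the full vertex set. Edge coverage: each edge of G has both endpoints in at least one bag. Running intersection: for every vertex, the bags containing it form a connected subtree. All three properties hold, so this is a valid tree decomposition of width max|bag| − 1 = 1, and hence tw(G) ≤ 1.

Yes; width 1.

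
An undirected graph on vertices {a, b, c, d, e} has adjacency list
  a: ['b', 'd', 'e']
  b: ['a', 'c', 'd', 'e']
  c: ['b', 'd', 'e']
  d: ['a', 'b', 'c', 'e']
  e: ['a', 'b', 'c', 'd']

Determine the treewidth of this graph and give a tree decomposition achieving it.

Each bag holds 4 vertices, so the decomposition has width 3, which upper-bounds the treewidth. On the other hand G contains the 4-clique {b, c, d, e}. A clique must lie in a single bag of any decomposition, so no decomposition can have width below 3. Hence tw(G) = 3 exactly.

Treewidth 3.
One such decomposition:
Bags: B1 = {b, c, d, e}  B2 = {a, b, d, e}
Tree: B1–B2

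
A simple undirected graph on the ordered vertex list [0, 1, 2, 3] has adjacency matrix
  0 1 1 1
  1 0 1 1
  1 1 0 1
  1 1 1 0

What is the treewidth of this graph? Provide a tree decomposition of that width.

With just one bag of size 4, the width is 4 − 1 = 3, so tw(G) ≤ 3. Conversely, {0, 1, 2, 3} is a clique of size 4, and the vertices of any clique must share a bag in every tree decomposition; so some bag has ≥ 4 vertices and tw(G) ≥ 3. The upper and lower bounds meet at 3, so that is the treewidth.

Treewidth 3.
One optimal decomposition is:
Bags: B1 = {0, 1, 2, 3}
Tree: (single bag)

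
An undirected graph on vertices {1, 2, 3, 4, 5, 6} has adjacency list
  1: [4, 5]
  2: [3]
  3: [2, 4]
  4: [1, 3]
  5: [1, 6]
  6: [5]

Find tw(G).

1

A width-1 tree decomposition is:
Bags: B1 = {5, 6}  B2 = {1, 5}  B3 = {1, 4}  B4 = {3, 4}  B5 = {2, 3}
Tree: B1–B2, B2–B3, B3–B4, B4–B5
Every bag has size at most 2, so the width is 2 − 1 = 1 and tw(G) ≤ 1. Any graph with an edge has treewidth ≥ 1, and G has the edge 6–5. Combining the bounds, tw(G) = 1.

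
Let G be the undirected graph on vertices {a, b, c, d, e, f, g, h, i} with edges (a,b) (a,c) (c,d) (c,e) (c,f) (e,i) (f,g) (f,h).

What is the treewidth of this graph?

1

A width-1 tree decomposition is:
Bags: B1 = {f, h}  B2 = {c, f}  B3 = {f, g}  B4 = {c, e}  B5 = {a, c}  B6 = {a, b}  B7 = {e, i}  B8 = {c, d}
Tree: B1–B2, B1–B3, B2–B4, B4–B5, B5–B6, B4–B7, B2–B8
The largest bag has 2 vertices, giving width 1; this decomposition certifies tw(G) ≤ 1. Any graph with an edge has treewidth ≥ 1, and G has the edge h–f. Therefore the treewidth is 1.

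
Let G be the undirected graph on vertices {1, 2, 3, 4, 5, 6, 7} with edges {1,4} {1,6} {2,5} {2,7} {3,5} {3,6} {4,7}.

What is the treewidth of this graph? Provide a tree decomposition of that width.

The largest bag has 3 vertices, giving width 2; this decomposition certifies tw(G) ≤ 2. Since 2–5–3–6–1–4–7–2 is a cycle in G, G is not acyclic. Forests are exactly the graphs of treewidth ≤ 1, so tw(G) ≥ 2. Therefore the treewidth is 2.

Treewidth 2.
Bags: B1 = {2, 3, 5}  B2 = {2, 3, 6}  B3 = {1, 2, 6}  B4 = {1, 2, 4}  B5 = {2, 4, 7}
Tree: B1–B2, B2–B3, B3–B4, B4–B5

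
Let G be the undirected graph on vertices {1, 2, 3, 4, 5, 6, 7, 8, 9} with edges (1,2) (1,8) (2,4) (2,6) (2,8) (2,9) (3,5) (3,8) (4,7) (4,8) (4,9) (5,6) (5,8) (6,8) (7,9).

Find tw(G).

2

A width-2 tree decomposition is:
Bags: B1 = {2, 6, 8}  B2 = {5, 6, 8}  B3 = {2, 4, 8}  B4 = {2, 4, 9}  B5 = {3, 5, 8}  B6 = {4, 7, 9}  B7 = {1, 2, 8}
Tree: B1–B2, B1–B3, B3–B4, B2–B5, B4–B6, B3–B7
Every bag has size at most 3, so the width is 3 − 1 = 2 and tw(G) ≤ 2. For the lower bound, the 3 vertices {1, 2, 8} are pairwise adjacent, and any tree decomposition puts a clique entirely inside one bag — forcing width ≥ 2. The upper and lower bounds meet at 2, so that is the treewidth.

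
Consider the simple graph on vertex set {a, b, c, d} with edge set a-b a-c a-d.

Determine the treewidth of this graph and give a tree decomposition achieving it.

Each bag holds 2 vertices, so the decomposition has width 1, which upper-bounds the treewidth. Since G has at least one edge (e.g. a–d), it is not an edgeless graph, so tw(G) ≥ 1. Therefore the treewidth is 1.

Treewidth 1.
One optimal decomposition is:
Bags: B1 = {a, d}  B2 = {a, b}  B3 = {a, c}
Tree: B1–B2, B2–B3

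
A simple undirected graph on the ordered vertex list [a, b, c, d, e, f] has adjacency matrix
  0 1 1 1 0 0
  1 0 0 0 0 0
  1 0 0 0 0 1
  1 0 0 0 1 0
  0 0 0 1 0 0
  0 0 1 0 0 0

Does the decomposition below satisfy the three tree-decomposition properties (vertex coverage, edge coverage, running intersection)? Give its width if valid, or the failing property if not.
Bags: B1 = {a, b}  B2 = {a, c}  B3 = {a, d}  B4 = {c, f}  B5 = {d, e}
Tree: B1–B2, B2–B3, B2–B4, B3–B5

Checking the three conditions: (i) the bags cover all of {a, b, c, d, e, f}; (ii) for each edge, some bag contains both endpoints; (iii) the bags containing any fixed vertex form a subtree. All hold, so the decomposition is valid with width 2 − 1 = 1.

Yes; width 1.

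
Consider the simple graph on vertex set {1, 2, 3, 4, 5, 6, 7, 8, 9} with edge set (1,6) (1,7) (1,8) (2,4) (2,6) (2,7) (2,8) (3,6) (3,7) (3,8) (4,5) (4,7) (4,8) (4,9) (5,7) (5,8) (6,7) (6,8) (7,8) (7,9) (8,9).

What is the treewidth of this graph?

3

A width-3 tree decomposition is:
Bags: B1 = {2, 4, 7, 8}  B2 = {2, 6, 7, 8}  B3 = {3, 6, 7, 8}  B4 = {4, 7, 8, 9}  B5 = {4, 5, 7, 8}  B6 = {1, 6, 7, 8}
Tree: B1–B2, B2–B3, B1–B4, B1–B5, B2–B6
Every bag has size at most 4, so the width is 4 − 1 = 3 and tw(G) ≤ 3. Conversely, {1, 6, 7, 8} is a clique of size 4, and the vertices of any clique must share a bag in every tree decomposition; so some bag has ≥ 4 vertices and tw(G) ≥ 3. Hence tw(G) = 3 exactly.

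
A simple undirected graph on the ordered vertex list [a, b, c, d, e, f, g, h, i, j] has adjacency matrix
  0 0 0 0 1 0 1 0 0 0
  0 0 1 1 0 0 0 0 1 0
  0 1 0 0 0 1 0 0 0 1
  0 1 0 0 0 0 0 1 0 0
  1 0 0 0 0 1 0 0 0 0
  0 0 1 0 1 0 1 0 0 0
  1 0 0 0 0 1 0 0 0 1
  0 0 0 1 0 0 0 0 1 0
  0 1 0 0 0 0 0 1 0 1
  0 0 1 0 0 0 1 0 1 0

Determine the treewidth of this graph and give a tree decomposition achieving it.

Treewidth 2.
Bags: B1 = {a, e, f}  B2 = {a, f, g}  B3 = {c, f, g}  B4 = {c, g, j}  B5 = {b, c, j}  B6 = {b, i, j}  B7 = {b, d, i}  B8 = {d, h, i}
Tree: B1–B2, B2–B3, B3–B4, B4–B5, B5–B6, B6–B7, B7–B8

The largest bag has 3 vertices, giving width 2; this decomposition certifies tw(G) ≤ 2. The edges e–a–g–f–e form a cycle, so G is not a tree and its treewidth is at least 2. Therefore the treewidth is 2.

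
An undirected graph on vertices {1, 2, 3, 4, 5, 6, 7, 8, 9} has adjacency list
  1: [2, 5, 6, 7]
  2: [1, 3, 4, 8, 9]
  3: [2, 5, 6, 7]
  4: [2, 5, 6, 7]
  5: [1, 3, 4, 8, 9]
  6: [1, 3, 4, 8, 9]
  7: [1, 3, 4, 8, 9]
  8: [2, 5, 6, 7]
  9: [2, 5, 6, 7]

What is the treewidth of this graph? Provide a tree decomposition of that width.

Each bag holds 5 vertices, so the decomposition has width 4, which upper-bounds the treewidth. For the lower bound: the 5 vertex sets {1,2}, {3,7}, {4,6}, {5}, {9} are disjoint, each induces a connected subgraph, and every pair is joined by at least one edge of G. Contracting each set to a single vertex therefore yields K_{5} as a minor, and since treewidth is minor-monotone, tw(G) ≥ tw(K_{5}) = 4. Combining the bounds, tw(G) = 4.

Treewidth 4.
Bags: B1 = {1, 2, 5, 6, 7}  B2 = {2, 3, 5, 6, 7}  B3 = {2, 4, 5, 6, 7}  B4 = {2, 5, 6, 7, 9}  B5 = {2, 5, 6, 7, 8}
Tree: B1–B2, B2–B3, B3–B4, B4–B5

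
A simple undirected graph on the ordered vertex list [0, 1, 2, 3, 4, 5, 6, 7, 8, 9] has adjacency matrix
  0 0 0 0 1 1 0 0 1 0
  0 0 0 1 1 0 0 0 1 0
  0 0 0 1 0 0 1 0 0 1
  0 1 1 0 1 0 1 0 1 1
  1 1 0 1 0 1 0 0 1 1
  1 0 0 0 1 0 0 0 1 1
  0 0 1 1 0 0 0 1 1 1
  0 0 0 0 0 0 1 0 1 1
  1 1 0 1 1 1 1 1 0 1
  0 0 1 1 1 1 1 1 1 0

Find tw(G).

A width-3 tree decomposition is:
Bags: B1 = {3, 4, 8, 9}  B2 = {4, 5, 8, 9}  B3 = {1, 3, 4, 8}  B4 = {3, 6, 8, 9}  B5 = {6, 7, 8, 9}  B6 = {2, 3, 6, 9}  B7 = {0, 4, 5, 8}
Tree: B1–B2, B1–B3, B1–B4, B4–B5, B4–B6, B2–B7
Every bag has size at most 4, so the width is 4 − 1 = 3 and tw(G) ≤ 3. Conversely, {0, 4, 5, 8} is a clique of size 4, and the vertices of any clique must share a bag in every tree decomposition; so some bag has ≥ 4 vertices and tw(G) ≥ 3. Therefore the treewidth is 3.

3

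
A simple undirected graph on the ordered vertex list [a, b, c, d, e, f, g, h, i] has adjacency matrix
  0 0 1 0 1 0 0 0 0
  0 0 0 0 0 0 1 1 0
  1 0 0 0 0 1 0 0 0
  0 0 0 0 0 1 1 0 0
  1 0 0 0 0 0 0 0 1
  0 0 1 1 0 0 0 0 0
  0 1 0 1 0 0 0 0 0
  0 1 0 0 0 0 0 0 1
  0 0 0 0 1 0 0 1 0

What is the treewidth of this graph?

A width-2 tree decomposition is:
Bags: B1 = {a, c, e}  B2 = {c, e, i}  B3 = {c, h, i}  B4 = {b, c, h}  B5 = {b, c, g}  B6 = {c, d, g}  B7 = {c, d, f}
Tree: B1–B2, B2–B3, B3–B4, B4–B5, B5–B6, B6–B7
Every bag has size at most 3, so the width is 3 − 1 = 2 and tw(G) ≤ 2. The edges c–a–e–i–h–b–g–d–f–c form a cycle, so G is not a tree and its treewidth is at least 2. Therefore the treewidth is 2.

2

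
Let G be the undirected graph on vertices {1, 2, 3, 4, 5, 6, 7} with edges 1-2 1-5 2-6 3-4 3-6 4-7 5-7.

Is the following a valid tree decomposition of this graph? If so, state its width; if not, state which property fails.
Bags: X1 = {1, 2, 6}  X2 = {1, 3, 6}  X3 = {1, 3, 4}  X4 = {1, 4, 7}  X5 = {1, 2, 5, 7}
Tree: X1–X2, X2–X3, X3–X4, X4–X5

No — bags containing vertex 2 are not connected in the tree.

A tree decomposition must satisfy three properties: every vertex lies in some bag; for every edge, both endpoints lie together in some bag; and for every vertex, the bags containing it form a connected subtree. Here bags containing vertex 2 are not connected in the tree, so the decomposition is invalid.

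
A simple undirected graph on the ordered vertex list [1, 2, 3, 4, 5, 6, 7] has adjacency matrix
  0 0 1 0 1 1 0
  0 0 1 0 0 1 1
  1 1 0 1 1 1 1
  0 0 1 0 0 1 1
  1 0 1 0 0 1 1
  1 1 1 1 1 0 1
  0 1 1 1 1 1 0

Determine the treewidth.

3

A width-3 tree decomposition is:
Bags: B1 = {3, 4, 6, 7}  B2 = {3, 5, 6, 7}  B3 = {2, 3, 6, 7}  B4 = {1, 3, 5, 6}
Tree: B1–B2, B1–B3, B2–B4
Each bag holds 4 vertices, so the decomposition has width 3, which upper-bounds the treewidth. Conversely, {1, 3, 5, 6} is a clique of size 4, and the vertices of any clique must share a bag in every tree decomposition; so some bag has ≥ 4 vertices and tw(G) ≥ 3. The upper and lower bounds meet at 3, so that is the treewidth.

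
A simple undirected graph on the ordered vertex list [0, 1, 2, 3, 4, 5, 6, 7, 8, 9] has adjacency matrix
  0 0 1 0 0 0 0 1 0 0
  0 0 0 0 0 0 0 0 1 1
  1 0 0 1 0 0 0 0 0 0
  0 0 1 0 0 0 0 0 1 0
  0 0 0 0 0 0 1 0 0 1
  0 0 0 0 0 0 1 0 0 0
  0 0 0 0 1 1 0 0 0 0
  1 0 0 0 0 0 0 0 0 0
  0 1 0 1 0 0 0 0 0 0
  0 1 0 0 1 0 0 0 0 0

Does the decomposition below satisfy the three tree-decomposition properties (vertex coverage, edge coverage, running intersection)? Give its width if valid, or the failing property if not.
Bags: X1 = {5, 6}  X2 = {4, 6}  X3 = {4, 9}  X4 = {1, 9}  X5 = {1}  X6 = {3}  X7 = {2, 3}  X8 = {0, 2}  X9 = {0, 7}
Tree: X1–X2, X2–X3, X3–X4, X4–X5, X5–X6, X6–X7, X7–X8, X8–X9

No — vertex 8 appears in no bag.

A tree decomposition must satisfy three properties: every vertex lies in some bag; for every edge, both endpoints lie together in some bag; and for every vertex, the bags containing it form a connected subtree. Here vertex 8 appears in no bag, so the decomposition is invalid.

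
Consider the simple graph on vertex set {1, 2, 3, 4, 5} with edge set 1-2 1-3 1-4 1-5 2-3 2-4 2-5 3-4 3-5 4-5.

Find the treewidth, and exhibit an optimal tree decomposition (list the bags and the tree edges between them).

With just one bag of size 5, the width is 5 − 1 = 4, so tw(G) ≤ 4. On the other hand G contains the 5-clique {1, 2, 3, 4, 5}. A clique must lie in a single bag of any decomposition, so no decomposition can have width below 4. Therefore the treewidth is 4.

Treewidth 4.
Bags: B1 = {1, 2, 3, 4, 5}
Tree: (single bag)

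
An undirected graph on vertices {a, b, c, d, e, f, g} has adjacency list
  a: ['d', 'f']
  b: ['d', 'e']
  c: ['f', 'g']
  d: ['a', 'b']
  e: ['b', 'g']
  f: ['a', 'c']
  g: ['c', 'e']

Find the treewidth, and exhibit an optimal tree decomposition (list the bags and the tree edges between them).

Treewidth 2.
One optimal decomposition is:
Bags: B1 = {c, f, g}  B2 = {e, f, g}  B3 = {b, e, f}  B4 = {b, d, f}  B5 = {a, d, f}
Tree: B1–B2, B2–B3, B3–B4, B4–B5

The largest bag has 3 vertices, giving width 2; this decomposition certifies tw(G) ≤ 2. Since f–c–g–e–b–d–a–f is a cycle in G, G is not acyclic. Forests are exactly the graphs of treewidth ≤ 1, so tw(G) ≥ 2. The upper and lower bounds meet at 2, so that is the treewidth.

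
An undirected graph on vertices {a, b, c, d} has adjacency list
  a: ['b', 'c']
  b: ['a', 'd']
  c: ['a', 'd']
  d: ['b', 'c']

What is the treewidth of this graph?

A width-2 tree decomposition is:
Bags: B1 = {a, b, d}  B2 = {a, c, d}
Tree: B1–B2
Every bag has size at most 3, so the width is 3 − 1 = 2 and tw(G) ≤ 2. Since a–b–d–c–a is a cycle in G, G is not acyclic. Forests are exactly the graphs of treewidth ≤ 1, so tw(G) ≥ 2. Hence tw(G) = 2 exactly.

2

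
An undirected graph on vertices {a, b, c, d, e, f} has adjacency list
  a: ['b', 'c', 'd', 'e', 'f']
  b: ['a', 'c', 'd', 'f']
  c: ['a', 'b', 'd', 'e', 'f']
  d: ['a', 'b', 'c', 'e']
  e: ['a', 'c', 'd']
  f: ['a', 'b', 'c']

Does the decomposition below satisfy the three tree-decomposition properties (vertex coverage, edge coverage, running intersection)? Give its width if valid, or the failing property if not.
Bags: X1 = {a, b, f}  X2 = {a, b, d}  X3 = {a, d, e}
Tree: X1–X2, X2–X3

No — vertex c appears in no bag.

A tree decomposition must satisfy three properties: every vertex lies in some bag; for every edge, both endpoints lie together in some bag; and for every vertex, the bags containing it form a connected subtree. Here vertex c appears in no bag, so the decomposition is invalid.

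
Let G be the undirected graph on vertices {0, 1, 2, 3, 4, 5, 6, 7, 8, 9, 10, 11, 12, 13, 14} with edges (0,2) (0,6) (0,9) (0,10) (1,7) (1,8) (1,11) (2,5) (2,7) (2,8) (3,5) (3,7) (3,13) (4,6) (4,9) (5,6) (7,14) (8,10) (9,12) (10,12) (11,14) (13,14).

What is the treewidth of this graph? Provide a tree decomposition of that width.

Treewidth 3.
Bags: B1 = {4, 6, 9, 12}  B2 = {0, 6, 9, 12}  B3 = {0, 6, 10, 12}  B4 = {0, 5, 6, 10}  B5 = {0, 2, 5, 10}  B6 = {2, 5, 8, 10}  B7 = {2, 3, 5, 8}  B8 = {2, 3, 7, 8}  B9 = {1, 3, 7, 8}  B10 = {1, 3, 7, 13}  B11 = {1, 7, 13, 14}  B12 = {1, 11, 13, 14}
Tree: B1–B2, B2–B3, B3–B4, B4–B5, B5–B6, B6–B7, B7–B8, B8–B9, B9–B10, B10–B11, B11–B12

The largest bag has 4 vertices, giving width 3; this decomposition certifies tw(G) ≤ 3. For the lower bound: the 4 vertex sets {4,9,12}, {6}, {0}, {2,5,8,10} are disjoint, each induces a connected subgraph, and every pair is joined by at least one edge of G. Contracting each set to a single vertex therefore yields K_{4} as a minor, and since treewidth is minor-monotone, tw(G) ≥ tw(K_{4}) = 3. Combining the bounds, tw(G) = 3.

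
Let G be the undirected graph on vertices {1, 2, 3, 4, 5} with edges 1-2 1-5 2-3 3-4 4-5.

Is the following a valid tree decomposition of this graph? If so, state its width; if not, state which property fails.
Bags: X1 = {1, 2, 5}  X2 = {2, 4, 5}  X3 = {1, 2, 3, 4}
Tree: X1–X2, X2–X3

No — bags containing vertex 1 are not connected in the tree.

A tree decomposition must satisfy three properties: every vertex lies in some bag; for every edge, both endpoints lie together in some bag; and for every vertex, the bags containing it form a connected subtree. Here bags containing vertex 1 are not connected in the tree, so the decomposition is invalid.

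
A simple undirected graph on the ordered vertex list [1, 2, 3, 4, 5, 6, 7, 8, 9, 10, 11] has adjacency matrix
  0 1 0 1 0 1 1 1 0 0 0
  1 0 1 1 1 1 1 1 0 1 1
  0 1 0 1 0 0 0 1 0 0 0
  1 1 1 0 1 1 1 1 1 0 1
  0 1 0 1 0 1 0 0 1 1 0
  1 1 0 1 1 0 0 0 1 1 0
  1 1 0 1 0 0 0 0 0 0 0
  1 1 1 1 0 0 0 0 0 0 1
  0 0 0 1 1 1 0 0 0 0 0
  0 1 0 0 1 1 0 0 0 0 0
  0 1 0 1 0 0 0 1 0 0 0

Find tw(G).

3

A width-3 tree decomposition is:
Bags: B1 = {1, 2, 4, 8}  B2 = {1, 2, 4, 6}  B3 = {2, 4, 5, 6}  B4 = {2, 4, 8, 11}  B5 = {1, 2, 4, 7}  B6 = {4, 5, 6, 9}  B7 = {2, 3, 4, 8}  B8 = {2, 5, 6, 10}
Tree: B1–B2, B2–B3, B1–B4, B2–B5, B3–B6, B4–B7, B3–B8
Every bag has size at most 4, so the width is 4 − 1 = 3 and tw(G) ≤ 3. For the lower bound, the 4 vertices {4, 5, 6, 9} are pairwise adjacent, and any tree decomposition puts a clique entirely inside one bag — forcing width ≥ 3. Therefore the treewidth is 3.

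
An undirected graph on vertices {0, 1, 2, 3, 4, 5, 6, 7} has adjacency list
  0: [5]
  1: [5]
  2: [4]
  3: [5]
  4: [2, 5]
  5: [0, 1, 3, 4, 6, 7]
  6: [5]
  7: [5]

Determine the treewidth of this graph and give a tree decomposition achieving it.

Every bag has size at most 2, so the width is 2 − 1 = 1 and tw(G) ≤ 1. G has an edge, so its treewidth is at least 1. Therefore the treewidth is 1.

Treewidth 1.
One such decomposition:
Bags: B1 = {3, 5}  B2 = {0, 5}  B3 = {5, 7}  B4 = {5, 6}  B5 = {4, 5}  B6 = {1, 5}  B7 = {2, 4}
Tree: B1–B2, B2–B3, B2–B4, B4–B5, B3–B6, B5–B7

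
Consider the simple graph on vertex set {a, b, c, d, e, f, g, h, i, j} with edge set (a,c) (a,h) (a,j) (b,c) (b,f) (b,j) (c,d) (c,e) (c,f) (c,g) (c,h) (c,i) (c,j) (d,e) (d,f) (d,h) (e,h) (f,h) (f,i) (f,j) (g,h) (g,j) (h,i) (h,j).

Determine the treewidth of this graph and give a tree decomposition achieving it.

Treewidth 3.
Bags: B1 = {a, c, h, j}  B2 = {c, f, h, j}  B3 = {c, f, h, i}  B4 = {c, d, f, h}  B5 = {b, c, f, j}  B6 = {c, g, h, j}  B7 = {c, d, e, h}
Tree: B1–B2, B2–B3, B2–B4, B2–B5, B2–B6, B4–B7

Every bag has size at most 4, so the width is 4 − 1 = 3 and tw(G) ≤ 3. For the lower bound, the 4 vertices {c, g, h, j} are pairwise adjacent, and any tree decomposition puts a clique entirely inside one bag — forcing width ≥ 3. The upper and lower bounds meet at 3, so that is the treewidth.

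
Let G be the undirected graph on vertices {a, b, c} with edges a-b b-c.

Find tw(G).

A width-1 tree decomposition is:
Bags: B1 = {a, b}  B2 = {b, c}
Tree: B1–B2
Every bag has size at most 2, so the width is 2 − 1 = 1 and tw(G) ≤ 1. Since G has at least one edge (e.g. b–a), it is not an edgeless graph, so tw(G) ≥ 1. Hence tw(G) = 1 exactly.

1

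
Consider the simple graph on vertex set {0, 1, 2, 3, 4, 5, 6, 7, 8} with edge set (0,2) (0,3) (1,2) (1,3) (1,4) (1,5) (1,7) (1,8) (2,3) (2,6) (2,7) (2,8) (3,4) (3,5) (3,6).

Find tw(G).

A width-2 tree decomposition is:
Bags: B1 = {1, 2, 3}  B2 = {1, 2, 7}  B3 = {1, 2, 8}  B4 = {0, 2, 3}  B5 = {1, 3, 4}  B6 = {1, 3, 5}  B7 = {2, 3, 6}
Tree: B1–B2, B1–B3, B1–B4, B1–B5, B5–B6, B1–B7
Every bag has size at most 3, so the width is 3 − 1 = 2 and tw(G) ≤ 2. For the lower bound, the 3 vertices {0, 2, 3} are pairwise adjacent, and any tree decomposition puts a clique entirely inside one bag — forcing width ≥ 2. The upper and lower bounds meet at 2, so that is the treewidth.

2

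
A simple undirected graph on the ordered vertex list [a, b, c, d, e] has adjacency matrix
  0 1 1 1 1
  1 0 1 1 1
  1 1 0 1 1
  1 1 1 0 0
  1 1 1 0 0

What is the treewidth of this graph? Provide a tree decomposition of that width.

Treewidth 3.
Bags: B1 = {a, b, c, d}  B2 = {a, b, c, e}
Tree: B1–B2

Each bag holds 4 vertices, so the decomposition has width 3, which upper-bounds the treewidth. For the lower bound, the 4 vertices {a, b, c, d} are pairwise adjacent, and any tree decomposition puts a clique entirely inside one bag — forcing width ≥ 3. The upper and lower bounds meet at 3, so that is the treewidth.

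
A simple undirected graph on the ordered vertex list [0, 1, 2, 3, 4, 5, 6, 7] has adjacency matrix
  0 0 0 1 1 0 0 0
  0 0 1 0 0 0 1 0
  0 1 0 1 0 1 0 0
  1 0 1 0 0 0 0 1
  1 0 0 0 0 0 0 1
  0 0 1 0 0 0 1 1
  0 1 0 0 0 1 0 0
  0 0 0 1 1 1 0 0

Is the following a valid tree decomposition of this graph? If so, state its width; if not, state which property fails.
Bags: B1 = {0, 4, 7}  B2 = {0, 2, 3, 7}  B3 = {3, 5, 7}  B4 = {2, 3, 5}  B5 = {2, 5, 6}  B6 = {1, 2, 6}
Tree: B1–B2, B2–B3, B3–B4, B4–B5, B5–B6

A tree decomposition must satisfy three properties: every vertex lies in some bag; for every edge, both endpoints lie together in some bag; and for every vertex, the bags containing it form a connected subtree. Here bags containing vertex 2 are not connected in the tree, so the decomposition is invalid.

No — bags containing vertex 2 are not connected in the tree.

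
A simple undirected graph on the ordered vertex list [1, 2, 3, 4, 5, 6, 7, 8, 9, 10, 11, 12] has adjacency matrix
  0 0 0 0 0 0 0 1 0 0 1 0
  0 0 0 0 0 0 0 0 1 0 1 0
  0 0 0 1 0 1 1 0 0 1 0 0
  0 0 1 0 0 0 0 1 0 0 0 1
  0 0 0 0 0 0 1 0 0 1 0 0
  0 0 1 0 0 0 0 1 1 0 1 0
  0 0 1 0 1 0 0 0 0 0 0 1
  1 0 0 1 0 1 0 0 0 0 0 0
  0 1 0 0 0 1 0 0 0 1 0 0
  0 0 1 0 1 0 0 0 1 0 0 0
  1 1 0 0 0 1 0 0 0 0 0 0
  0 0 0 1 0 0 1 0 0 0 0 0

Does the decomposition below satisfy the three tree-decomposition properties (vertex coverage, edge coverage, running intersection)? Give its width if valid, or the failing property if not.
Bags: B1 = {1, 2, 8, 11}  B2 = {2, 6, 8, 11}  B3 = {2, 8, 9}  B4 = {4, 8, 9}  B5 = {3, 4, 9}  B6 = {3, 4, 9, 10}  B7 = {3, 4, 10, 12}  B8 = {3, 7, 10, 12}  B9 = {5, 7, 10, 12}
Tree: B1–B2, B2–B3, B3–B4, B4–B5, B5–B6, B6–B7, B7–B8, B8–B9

A tree decomposition must satisfy three properties: every vertex lies in some bag; for every edge, both endpoints lie together in some bag; and for every vertex, the bags containing it form a connected subtree. Here edge (6,9) lies in no bag, so the decomposition is invalid.

No — edge (6,9) lies in no bag.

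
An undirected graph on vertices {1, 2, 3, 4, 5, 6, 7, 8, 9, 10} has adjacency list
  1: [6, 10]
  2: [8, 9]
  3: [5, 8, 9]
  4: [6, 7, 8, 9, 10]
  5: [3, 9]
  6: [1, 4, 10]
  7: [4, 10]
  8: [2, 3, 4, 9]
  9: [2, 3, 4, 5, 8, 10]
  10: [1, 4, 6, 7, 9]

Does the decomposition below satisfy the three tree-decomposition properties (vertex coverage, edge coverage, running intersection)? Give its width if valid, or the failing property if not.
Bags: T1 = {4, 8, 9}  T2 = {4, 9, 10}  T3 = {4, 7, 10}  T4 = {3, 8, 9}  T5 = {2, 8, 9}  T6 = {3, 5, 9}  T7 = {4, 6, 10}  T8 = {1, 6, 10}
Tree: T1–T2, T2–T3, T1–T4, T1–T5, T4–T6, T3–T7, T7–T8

Checking the three conditions: (i) the bags cover all of {1, 2, 3, 4, 5, 6, 7, 8, 9, 10}; (ii) for each edge, some bag contains both endpoints; (iii) the bags containing any fixed vertex form a subtree. All hold, so the decomposition is valid with width 3 − 1 = 2.

Yes; width 2.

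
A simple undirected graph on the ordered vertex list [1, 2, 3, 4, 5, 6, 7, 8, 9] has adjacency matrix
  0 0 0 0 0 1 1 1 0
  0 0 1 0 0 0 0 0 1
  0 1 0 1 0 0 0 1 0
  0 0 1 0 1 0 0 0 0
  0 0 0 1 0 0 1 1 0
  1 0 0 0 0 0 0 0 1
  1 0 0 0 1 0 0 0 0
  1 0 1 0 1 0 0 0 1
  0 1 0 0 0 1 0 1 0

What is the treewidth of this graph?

3

A width-3 tree decomposition is:
Bags: B1 = {1, 2, 6, 9}  B2 = {1, 2, 8, 9}  B3 = {1, 2, 3, 8}  B4 = {1, 3, 7, 8}  B5 = {3, 5, 7, 8}  B6 = {3, 4, 5, 7}
Tree: B1–B2, B2–B3, B3–B4, B4–B5, B5–B6
The largest bag has 4 vertices, giving width 3; this decomposition certifies tw(G) ≤ 3. For the lower bound: the 4 vertex sets {2,6,9}, {1}, {8}, {3,4,5,7} are disjoint, each induces a connected subgraph, and every pair is joined by at least one edge of G. Contracting each set to a single vertex therefore yields K_{4} as a minor, and since treewidth is minor-monotone, tw(G) ≥ tw(K_{4}) = 3. Combining the bounds, tw(G) = 3.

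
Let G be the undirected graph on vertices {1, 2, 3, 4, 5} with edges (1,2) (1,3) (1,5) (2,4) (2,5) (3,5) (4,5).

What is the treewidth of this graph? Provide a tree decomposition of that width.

The largest bag has 3 vertices, giving width 2; this decomposition certifies tw(G) ≤ 2. Conversely, {1, 2, 5} is a clique of size 3, and the vertices of any clique must share a bag in every tree decomposition; so some bag has ≥ 3 vertices and tw(G) ≥ 2. The upper and lower bounds meet at 2, so that is the treewidth.

Treewidth 2.
Bags: B1 = {1, 2, 5}  B2 = {2, 4, 5}  B3 = {1, 3, 5}
Tree: B1–B2, B1–B3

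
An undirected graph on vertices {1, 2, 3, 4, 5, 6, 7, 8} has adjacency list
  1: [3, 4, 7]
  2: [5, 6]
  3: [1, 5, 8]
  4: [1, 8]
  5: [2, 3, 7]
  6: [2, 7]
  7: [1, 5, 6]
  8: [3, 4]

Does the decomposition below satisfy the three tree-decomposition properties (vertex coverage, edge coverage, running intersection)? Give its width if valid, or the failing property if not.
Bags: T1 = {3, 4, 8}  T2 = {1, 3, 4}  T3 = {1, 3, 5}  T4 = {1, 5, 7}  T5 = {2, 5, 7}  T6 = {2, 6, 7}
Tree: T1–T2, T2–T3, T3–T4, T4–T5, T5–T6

Yes; width 2.

Every vertex of G appears in some bag (union = {1, 2, 3, 4, 5, 6, 7, 8}); every edge is covered by a bag; and for each vertex v the set of bags containing v is connected in the bag tree. The decomposition is therefore valid. The largest bag has 3 vertices, so the width is 2.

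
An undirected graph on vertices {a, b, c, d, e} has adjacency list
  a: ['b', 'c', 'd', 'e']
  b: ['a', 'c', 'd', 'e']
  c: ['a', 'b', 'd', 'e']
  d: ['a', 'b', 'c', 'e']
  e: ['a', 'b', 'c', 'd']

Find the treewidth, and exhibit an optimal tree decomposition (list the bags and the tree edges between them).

Treewidth 4.
Bags: B1 = {a, b, c, d, e}
Tree: (single bag)

A single bag containing all 5 vertices is trivially a valid decomposition of width 4. Conversely, {a, b, c, d, e} is a clique of size 5, and the vertices of any clique must share a bag in every tree decomposition; so some bag has ≥ 5 vertices and tw(G) ≥ 4. Hence tw(G) = 4 exactly.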